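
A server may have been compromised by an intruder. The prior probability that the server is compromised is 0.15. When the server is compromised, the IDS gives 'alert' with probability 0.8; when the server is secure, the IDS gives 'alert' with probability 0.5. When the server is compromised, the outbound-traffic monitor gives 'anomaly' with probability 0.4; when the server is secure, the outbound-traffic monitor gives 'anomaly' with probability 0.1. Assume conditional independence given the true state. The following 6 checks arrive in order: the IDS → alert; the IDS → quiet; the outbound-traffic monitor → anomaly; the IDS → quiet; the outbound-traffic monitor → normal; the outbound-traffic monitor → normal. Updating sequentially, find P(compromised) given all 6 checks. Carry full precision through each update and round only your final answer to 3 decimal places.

0.074

Apply Bayes' rule sequentially, carrying P(compromised) forward.
After the IDS='alert': P(compromised) = 0.8·0.1500 / (0.8·0.1500 + 0.5·0.8500) ≈ 0.2202
After the IDS='quiet': P(compromised) = 0.2·0.2202 / (0.2·0.2202 + 0.5·0.7798) ≈ 0.1015
After the outbound-traffic monitor='anomaly': P(compromised) = 0.4·0.1015 / (0.4·0.1015 + 0.1·0.8985) ≈ 0.3112
After the IDS='quiet': P(compromised) = 0.2·0.3112 / (0.2·0.3112 + 0.5·0.6888) ≈ 0.1530
After the outbound-traffic monitor='normal': P(compromised) = 0.6·0.1530 / (0.6·0.1530 + 0.9·0.8470) ≈ 0.1075
After the outbound-traffic monitor='normal': P(compromised) = 0.6·0.1075 / (0.6·0.1075 + 0.9·0.8925) ≈ 0.0743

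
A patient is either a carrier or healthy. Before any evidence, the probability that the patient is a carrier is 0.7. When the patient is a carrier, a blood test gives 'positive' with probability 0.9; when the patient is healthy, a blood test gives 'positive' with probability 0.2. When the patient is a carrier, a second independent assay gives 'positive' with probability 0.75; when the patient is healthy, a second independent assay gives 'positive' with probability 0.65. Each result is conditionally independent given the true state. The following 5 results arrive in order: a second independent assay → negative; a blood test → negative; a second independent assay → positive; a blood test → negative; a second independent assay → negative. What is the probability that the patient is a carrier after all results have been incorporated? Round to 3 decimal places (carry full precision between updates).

0.021

Apply Bayes' rule sequentially, carrying P(carrier) forward.
After a second independent assay='negative': P(carrier) = 0.25·0.7000 / (0.25·0.7000 + 0.35·0.3000) ≈ 0.6250
After a blood test='negative': P(carrier) = 0.1·0.6250 / (0.1·0.6250 + 0.8·0.3750) ≈ 0.1724
After a second independent assay='positive': P(carrier) = 0.75·0.1724 / (0.75·0.1724 + 0.65·0.8276) ≈ 0.1938
After a blood test='negative': P(carrier) = 0.1·0.1938 / (0.1·0.1938 + 0.8·0.8062) ≈ 0.0292
After a second independent assay='negative': P(carrier) = 0.25·0.0292 / (0.25·0.0292 + 0.35·0.9708) ≈ 0.0210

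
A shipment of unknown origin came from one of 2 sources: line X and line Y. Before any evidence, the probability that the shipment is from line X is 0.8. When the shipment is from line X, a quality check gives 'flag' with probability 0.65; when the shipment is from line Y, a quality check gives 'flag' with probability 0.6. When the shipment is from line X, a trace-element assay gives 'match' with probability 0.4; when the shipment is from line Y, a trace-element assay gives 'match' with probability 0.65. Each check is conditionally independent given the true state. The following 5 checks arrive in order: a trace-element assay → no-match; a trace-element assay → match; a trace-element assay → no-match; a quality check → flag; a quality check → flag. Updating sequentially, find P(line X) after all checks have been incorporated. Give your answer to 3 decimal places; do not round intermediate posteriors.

0.895

After a trace-element assay='no-match': P(line X) = 0.6·0.8000 / (0.6·0.8000 + 0.35·0.2000) ≈ 0.8727
After a trace-element assay='match': P(line X) = 0.4·0.8727 / (0.4·0.8727 + 0.65·0.1273) ≈ 0.8084
After a trace-element assay='no-match': P(line X) = 0.6·0.8084 / (0.6·0.8084 + 0.35·0.1916) ≈ 0.8786
After a quality check='flag': P(line X) = 0.65·0.8786 / (0.65·0.8786 + 0.6·0.1214) ≈ 0.8868
After a quality check='flag': P(line X) = 0.65·0.8868 / (0.65·0.8868 + 0.6·0.1132) ≈ 0.8946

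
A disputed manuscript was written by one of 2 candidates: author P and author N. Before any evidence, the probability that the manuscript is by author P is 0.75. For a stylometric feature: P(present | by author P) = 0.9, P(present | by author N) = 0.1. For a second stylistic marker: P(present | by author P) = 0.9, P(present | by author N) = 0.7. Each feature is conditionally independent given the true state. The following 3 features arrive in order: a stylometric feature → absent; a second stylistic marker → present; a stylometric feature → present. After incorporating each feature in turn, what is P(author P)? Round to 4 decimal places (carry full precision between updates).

0.7941

After a stylometric feature='absent': P(author P) = 0.1·0.7500 / (0.1·0.7500 + 0.9·0.2500) ≈ 0.2500
After a second stylistic marker='present': P(author P) = 0.9·0.2500 / (0.9·0.2500 + 0.7·0.7500) ≈ 0.3000
After a stylometric feature='present': P(author P) = 0.9·0.3000 / (0.9·0.3000 + 0.1·0.7000) ≈ 0.7941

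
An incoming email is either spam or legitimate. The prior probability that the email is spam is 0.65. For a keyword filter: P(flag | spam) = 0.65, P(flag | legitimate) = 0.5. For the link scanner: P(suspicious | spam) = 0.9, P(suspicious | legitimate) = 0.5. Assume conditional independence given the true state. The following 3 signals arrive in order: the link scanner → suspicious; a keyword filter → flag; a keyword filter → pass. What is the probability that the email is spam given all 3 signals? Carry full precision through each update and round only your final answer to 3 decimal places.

After the link scanner='suspicious': P(spam) = 0.9·0.6500 / (0.9·0.6500 + 0.5·0.3500) ≈ 0.7697
After a keyword filter='flag': P(spam) = 0.65·0.7697 / (0.65·0.7697 + 0.5·0.2303) ≈ 0.8129
After a keyword filter='pass': P(spam) = 0.35·0.8129 / (0.35·0.8129 + 0.5·0.1871) ≈ 0.7526

0.753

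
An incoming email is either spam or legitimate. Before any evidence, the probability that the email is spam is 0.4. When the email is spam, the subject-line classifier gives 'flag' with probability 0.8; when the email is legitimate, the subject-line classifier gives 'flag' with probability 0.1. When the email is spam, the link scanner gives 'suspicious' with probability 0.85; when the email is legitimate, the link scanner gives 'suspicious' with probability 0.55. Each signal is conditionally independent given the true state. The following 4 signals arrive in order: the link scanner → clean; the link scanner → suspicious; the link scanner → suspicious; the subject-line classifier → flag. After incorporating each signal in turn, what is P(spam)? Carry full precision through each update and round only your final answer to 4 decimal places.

0.8094

After the link scanner='clean': P(spam) = 0.15·0.4000 / (0.15·0.4000 + 0.45·0.6000) ≈ 0.1818
After the link scanner='suspicious': P(spam) = 0.85·0.1818 / (0.85·0.1818 + 0.55·0.8182) ≈ 0.2556
After the link scanner='suspicious': P(spam) = 0.85·0.2556 / (0.85·0.2556 + 0.55·0.7444) ≈ 0.3467
After the subject-line classifier='flag': P(spam) = 0.8·0.3467 / (0.8·0.3467 + 0.1·0.6533) ≈ 0.8094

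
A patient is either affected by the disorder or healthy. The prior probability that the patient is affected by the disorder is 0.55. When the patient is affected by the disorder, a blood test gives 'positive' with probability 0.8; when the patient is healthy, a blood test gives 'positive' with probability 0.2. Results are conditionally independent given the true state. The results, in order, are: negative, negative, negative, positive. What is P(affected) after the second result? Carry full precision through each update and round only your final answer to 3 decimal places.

0.071

After 'negative': P(affected) = 0.2·0.5500 / (0.2·0.5500 + 0.8·0.4500) ≈ 0.2340
After 'negative': P(affected) = 0.2·0.2340 / (0.2·0.2340 + 0.8·0.7660) ≈ 0.0710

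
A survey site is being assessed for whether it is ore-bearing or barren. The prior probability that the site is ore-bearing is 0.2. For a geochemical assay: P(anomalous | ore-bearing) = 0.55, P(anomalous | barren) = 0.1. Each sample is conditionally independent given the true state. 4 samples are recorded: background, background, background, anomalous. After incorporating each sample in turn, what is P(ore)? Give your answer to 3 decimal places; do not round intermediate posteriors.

0.147

After 'background': P(ore) = 0.45·0.2000 / (0.45·0.2000 + 0.9·0.8000) ≈ 0.1111
After 'background': P(ore) = 0.45·0.1111 / (0.45·0.1111 + 0.9·0.8889) ≈ 0.0588
After 'background': P(ore) = 0.45·0.0588 / (0.45·0.0588 + 0.9·0.9412) ≈ 0.0303
After 'anomalous': P(ore) = 0.55·0.0303 / (0.55·0.0303 + 0.1·0.9697) ≈ 0.1467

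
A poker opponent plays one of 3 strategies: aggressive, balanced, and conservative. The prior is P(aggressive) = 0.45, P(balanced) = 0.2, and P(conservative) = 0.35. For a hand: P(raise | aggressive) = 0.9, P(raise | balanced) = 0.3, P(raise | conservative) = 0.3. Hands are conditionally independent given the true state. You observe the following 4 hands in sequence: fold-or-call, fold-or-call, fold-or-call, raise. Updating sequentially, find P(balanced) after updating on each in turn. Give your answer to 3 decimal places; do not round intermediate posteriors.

0.361

After 'fold-or-call': normaliser = 0.1·0.4500 + 0.7·0.2000 + 0.7·0.3500; P(aggressive) ≈ 0.1047, P(balanced) ≈ 0.3256, P(conservative) ≈ 0.5698
After 'fold-or-call': normaliser = 0.1·0.1047 + 0.7·0.3256 + 0.7·0.5698; P(aggressive) ≈ 0.0164, P(balanced) ≈ 0.3577, P(conservative) ≈ 0.6259
After 'fold-or-call': normaliser = 0.1·0.0164 + 0.7·0.3577 + 0.7·0.6259; P(aggressive) ≈ 0.0024, P(balanced) ≈ 0.3628, P(conservative) ≈ 0.6348
After 'raise': normaliser = 0.9·0.0024 + 0.3·0.3628 + 0.3·0.6348; P(aggressive) ≈ 0.0071, P(balanced) ≈ 0.3611, P(conservative) ≈ 0.6318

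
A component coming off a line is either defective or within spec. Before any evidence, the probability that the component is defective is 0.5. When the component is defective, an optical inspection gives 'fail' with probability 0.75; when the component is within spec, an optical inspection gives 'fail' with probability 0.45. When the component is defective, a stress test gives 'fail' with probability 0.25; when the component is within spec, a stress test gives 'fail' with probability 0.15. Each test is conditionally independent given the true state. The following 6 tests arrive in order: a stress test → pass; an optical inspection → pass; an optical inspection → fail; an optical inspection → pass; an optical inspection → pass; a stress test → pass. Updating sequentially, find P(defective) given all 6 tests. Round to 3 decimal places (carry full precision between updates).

0.109

Each posterior becomes the prior for the next update.
After a stress test='pass': P(defective) = 0.75·0.5000 / (0.75·0.5000 + 0.85·0.5000) ≈ 0.4688
After an optical inspection='pass': P(defective) = 0.25·0.4688 / (0.25·0.4688 + 0.55·0.5312) ≈ 0.2863
After an optical inspection='fail': P(defective) = 0.75·0.2863 / (0.75·0.2863 + 0.45·0.7137) ≈ 0.4006
After an optical inspection='pass': P(defective) = 0.25·0.4006 / (0.25·0.4006 + 0.55·0.5994) ≈ 0.2330
After an optical inspection='pass': P(defective) = 0.25·0.2330 / (0.25·0.2330 + 0.55·0.7670) ≈ 0.1213
After a stress test='pass': P(defective) = 0.75·0.1213 / (0.75·0.1213 + 0.85·0.8787) ≈ 0.1086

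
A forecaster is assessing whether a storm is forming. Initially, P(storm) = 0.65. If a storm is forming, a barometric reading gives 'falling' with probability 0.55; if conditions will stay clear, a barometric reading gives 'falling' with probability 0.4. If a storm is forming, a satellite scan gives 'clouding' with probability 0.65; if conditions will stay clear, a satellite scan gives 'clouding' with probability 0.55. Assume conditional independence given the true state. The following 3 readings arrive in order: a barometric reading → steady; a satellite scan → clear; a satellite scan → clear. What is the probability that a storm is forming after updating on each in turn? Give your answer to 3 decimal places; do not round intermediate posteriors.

After a barometric reading='steady': P(storm) = 0.45·0.6500 / (0.45·0.6500 + 0.6·0.3500) ≈ 0.5821
After a satellite scan='clear': P(storm) = 0.35·0.5821 / (0.35·0.5821 + 0.45·0.4179) ≈ 0.5200
After a satellite scan='clear': P(storm) = 0.35·0.5200 / (0.35·0.5200 + 0.45·0.4800) ≈ 0.4573

0.457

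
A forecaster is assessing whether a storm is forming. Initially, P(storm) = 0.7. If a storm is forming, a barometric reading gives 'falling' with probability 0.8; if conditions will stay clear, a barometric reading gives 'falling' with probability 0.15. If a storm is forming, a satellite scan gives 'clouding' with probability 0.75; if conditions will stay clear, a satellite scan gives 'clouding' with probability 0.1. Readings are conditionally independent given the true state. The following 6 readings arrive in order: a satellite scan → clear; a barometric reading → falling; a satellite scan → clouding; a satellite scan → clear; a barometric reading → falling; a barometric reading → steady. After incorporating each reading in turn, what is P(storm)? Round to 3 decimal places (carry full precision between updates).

0.900

After a satellite scan='clear': P(storm) = 0.25·0.7000 / (0.25·0.7000 + 0.9·0.3000) ≈ 0.3933
After a barometric reading='falling': P(storm) = 0.8·0.3933 / (0.8·0.3933 + 0.15·0.6067) ≈ 0.7756
After a satellite scan='clouding': P(storm) = 0.75·0.7756 / (0.75·0.7756 + 0.1·0.2244) ≈ 0.9629
After a satellite scan='clear': P(storm) = 0.25·0.9629 / (0.25·0.9629 + 0.9·0.0371) ≈ 0.8781
After a barometric reading='falling': P(storm) = 0.8·0.8781 / (0.8·0.8781 + 0.15·0.1219) ≈ 0.9746
After a barometric reading='steady': P(storm) = 0.2·0.9746 / (0.2·0.9746 + 0.85·0.0254) ≈ 0.9004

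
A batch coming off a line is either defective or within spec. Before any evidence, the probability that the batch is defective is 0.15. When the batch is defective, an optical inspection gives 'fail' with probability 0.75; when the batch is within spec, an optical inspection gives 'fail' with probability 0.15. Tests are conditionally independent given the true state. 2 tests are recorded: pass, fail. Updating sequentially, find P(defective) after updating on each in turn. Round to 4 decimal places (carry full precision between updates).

After 'pass': P(defective) = 0.25·0.1500 / (0.25·0.1500 + 0.85·0.8500) ≈ 0.0493
After 'fail': P(defective) = 0.75·0.0493 / (0.75·0.0493 + 0.15·0.9507) ≈ 0.2060

0.2060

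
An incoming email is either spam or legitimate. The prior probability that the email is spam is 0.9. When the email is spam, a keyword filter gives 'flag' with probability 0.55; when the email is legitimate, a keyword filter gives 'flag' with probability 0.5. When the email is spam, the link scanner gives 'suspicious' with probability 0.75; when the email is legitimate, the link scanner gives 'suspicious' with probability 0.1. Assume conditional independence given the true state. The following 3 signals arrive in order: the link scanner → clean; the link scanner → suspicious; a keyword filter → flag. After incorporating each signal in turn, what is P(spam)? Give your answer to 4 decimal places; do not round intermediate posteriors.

After the link scanner='clean': P(spam) = 0.25·0.9000 / (0.25·0.9000 + 0.9·0.1000) ≈ 0.7143
After the link scanner='suspicious': P(spam) = 0.75·0.7143 / (0.75·0.7143 + 0.1·0.2857) ≈ 0.9494
After a keyword filter='flag': P(spam) = 0.55·0.9494 / (0.55·0.9494 + 0.5·0.0506) ≈ 0.9538

0.9538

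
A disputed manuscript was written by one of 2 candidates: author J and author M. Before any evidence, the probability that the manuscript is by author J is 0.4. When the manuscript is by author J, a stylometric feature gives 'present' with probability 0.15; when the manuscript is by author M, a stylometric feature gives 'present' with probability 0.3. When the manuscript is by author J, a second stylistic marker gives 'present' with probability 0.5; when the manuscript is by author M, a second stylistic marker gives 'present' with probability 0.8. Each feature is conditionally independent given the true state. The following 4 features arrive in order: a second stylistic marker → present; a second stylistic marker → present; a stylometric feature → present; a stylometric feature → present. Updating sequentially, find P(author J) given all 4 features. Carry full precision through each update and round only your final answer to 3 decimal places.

0.061

Each posterior becomes the prior for the next update.
After a second stylistic marker='present': P(author J) = 0.5·0.4000 / (0.5·0.4000 + 0.8·0.6000) ≈ 0.2941
After a second stylistic marker='present': P(author J) = 0.5·0.2941 / (0.5·0.2941 + 0.8·0.7059) ≈ 0.2066
After a stylometric feature='present': P(author J) = 0.15·0.2066 / (0.15·0.2066 + 0.3·0.7934) ≈ 0.1152
After a stylometric feature='present': P(author J) = 0.15·0.1152 / (0.15·0.1152 + 0.3·0.8848) ≈ 0.0611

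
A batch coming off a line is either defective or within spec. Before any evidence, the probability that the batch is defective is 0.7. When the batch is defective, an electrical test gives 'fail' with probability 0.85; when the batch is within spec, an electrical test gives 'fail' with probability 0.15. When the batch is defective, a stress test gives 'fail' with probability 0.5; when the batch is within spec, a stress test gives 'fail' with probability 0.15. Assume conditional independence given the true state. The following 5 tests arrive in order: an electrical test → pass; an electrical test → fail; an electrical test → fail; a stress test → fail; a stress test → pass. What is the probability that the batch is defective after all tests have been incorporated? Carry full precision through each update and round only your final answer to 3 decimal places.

Apply Bayes' rule sequentially, carrying P(defective) forward.
After an electrical test='pass': P(defective) = 0.15·0.7000 / (0.15·0.7000 + 0.85·0.3000) ≈ 0.2917
After an electrical test='fail': P(defective) = 0.85·0.2917 / (0.85·0.2917 + 0.15·0.7083) ≈ 0.7000
After an electrical test='fail': P(defective) = 0.85·0.7000 / (0.85·0.7000 + 0.15·0.3000) ≈ 0.9297
After a stress test='fail': P(defective) = 0.5·0.9297 / (0.5·0.9297 + 0.15·0.0703) ≈ 0.9778
After a stress test='pass': P(defective) = 0.5·0.9778 / (0.5·0.9778 + 0.85·0.0222) ≈ 0.9629

0.963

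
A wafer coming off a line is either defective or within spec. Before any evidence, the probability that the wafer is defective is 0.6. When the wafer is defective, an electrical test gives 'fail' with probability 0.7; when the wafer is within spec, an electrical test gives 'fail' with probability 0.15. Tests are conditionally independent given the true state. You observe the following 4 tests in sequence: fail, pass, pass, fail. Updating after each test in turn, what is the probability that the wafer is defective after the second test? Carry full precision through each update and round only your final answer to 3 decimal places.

0.712

After 'fail': P(defective) = 0.7·0.6000 / (0.7·0.6000 + 0.15·0.4000) ≈ 0.8750
After 'pass': P(defective) = 0.3·0.8750 / (0.3·0.8750 + 0.85·0.1250) ≈ 0.7119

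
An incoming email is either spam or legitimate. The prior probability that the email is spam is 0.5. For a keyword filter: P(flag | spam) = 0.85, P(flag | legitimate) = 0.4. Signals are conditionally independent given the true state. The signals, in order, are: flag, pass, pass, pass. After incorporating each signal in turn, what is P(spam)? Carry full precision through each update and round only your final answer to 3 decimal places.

0.032

Each posterior becomes the prior for the next update.
After 'flag': P(spam) = 0.85·0.5000 / (0.85·0.5000 + 0.4·0.5000) ≈ 0.6800
After 'pass': P(spam) = 0.15·0.6800 / (0.15·0.6800 + 0.6·0.3200) ≈ 0.3469
After 'pass': P(spam) = 0.15·0.3469 / (0.15·0.3469 + 0.6·0.6531) ≈ 0.1172
After 'pass': P(spam) = 0.15·0.1172 / (0.15·0.1172 + 0.6·0.8828) ≈ 0.0321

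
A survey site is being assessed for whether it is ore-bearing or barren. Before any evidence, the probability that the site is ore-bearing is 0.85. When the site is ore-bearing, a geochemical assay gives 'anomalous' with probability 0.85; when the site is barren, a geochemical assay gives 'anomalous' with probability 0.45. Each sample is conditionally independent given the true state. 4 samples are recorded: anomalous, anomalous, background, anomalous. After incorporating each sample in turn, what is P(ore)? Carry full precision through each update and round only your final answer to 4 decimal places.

Apply Bayes' rule sequentially, carrying P(ore) forward.
After 'anomalous': P(ore) = 0.85·0.8500 / (0.85·0.8500 + 0.45·0.1500) ≈ 0.9146
After 'anomalous': P(ore) = 0.85·0.9146 / (0.85·0.9146 + 0.45·0.0854) ≈ 0.9529
After 'background': P(ore) = 0.15·0.9529 / (0.15·0.9529 + 0.55·0.0471) ≈ 0.8465
After 'anomalous': P(ore) = 0.85·0.8465 / (0.85·0.8465 + 0.45·0.1535) ≈ 0.9124

0.9124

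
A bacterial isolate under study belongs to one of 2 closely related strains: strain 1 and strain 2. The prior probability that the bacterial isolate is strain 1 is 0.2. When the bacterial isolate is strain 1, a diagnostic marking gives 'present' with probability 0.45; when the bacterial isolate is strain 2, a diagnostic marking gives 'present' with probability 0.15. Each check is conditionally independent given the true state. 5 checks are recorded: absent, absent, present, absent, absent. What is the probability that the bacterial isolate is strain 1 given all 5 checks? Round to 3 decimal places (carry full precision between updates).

After 'absent': P(strain 1) = 0.55·0.2000 / (0.55·0.2000 + 0.85·0.8000) ≈ 0.1392
After 'absent': P(strain 1) = 0.55·0.1392 / (0.55·0.1392 + 0.85·0.8608) ≈ 0.0948
After 'present': P(strain 1) = 0.45·0.0948 / (0.45·0.0948 + 0.15·0.9052) ≈ 0.2390
After 'absent': P(strain 1) = 0.55·0.2390 / (0.55·0.2390 + 0.85·0.7610) ≈ 0.1689
After 'absent': P(strain 1) = 0.55·0.1689 / (0.55·0.1689 + 0.85·0.8311) ≈ 0.1162

0.116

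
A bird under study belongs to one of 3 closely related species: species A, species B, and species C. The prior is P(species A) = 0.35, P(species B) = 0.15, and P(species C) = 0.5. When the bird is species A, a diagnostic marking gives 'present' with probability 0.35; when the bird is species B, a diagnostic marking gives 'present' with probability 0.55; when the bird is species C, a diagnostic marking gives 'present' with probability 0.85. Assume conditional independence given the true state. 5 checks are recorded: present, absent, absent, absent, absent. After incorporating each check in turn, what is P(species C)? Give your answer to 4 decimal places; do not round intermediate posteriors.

0.0084

After 'present': normaliser = 0.35·0.3500 + 0.55·0.1500 + 0.85·0.5000; P(species A) ≈ 0.1944, P(species B) ≈ 0.1310, P(species C) ≈ 0.6746
After 'absent': normaliser = 0.65·0.1944 + 0.45·0.1310 + 0.15·0.6746; P(species A) ≈ 0.4411, P(species B) ≈ 0.2057, P(species C) ≈ 0.3532
After 'absent': normaliser = 0.65·0.4411 + 0.45·0.2057 + 0.15·0.3532; P(species A) ≈ 0.6633, P(species B) ≈ 0.2141, P(species C) ≈ 0.1226
After 'absent': normaliser = 0.65·0.6633 + 0.45·0.2141 + 0.15·0.1226; P(species A) ≈ 0.7898, P(species B) ≈ 0.1765, P(species C) ≈ 0.0337
After 'absent': normaliser = 0.65·0.7898 + 0.45·0.1765 + 0.15·0.0337; P(species A) ≈ 0.8587, P(species B) ≈ 0.1328, P(species C) ≈ 0.0084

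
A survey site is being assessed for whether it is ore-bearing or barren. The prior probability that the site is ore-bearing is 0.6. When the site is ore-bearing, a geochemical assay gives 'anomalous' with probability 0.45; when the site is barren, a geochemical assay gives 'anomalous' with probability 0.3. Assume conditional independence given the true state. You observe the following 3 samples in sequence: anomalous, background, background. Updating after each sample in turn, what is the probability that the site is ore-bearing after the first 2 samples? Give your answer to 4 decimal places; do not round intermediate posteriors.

0.6387

After 'anomalous': P(ore) = 0.45·0.6000 / (0.45·0.6000 + 0.3·0.4000) ≈ 0.6923
After 'background': P(ore) = 0.55·0.6923 / (0.55·0.6923 + 0.7·0.3077) ≈ 0.6387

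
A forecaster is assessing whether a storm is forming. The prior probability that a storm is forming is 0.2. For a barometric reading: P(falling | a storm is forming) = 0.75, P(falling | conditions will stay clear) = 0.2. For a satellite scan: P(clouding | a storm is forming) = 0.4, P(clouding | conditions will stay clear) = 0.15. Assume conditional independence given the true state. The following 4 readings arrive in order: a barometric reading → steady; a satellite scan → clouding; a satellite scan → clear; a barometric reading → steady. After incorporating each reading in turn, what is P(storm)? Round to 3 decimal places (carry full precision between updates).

After a barometric reading='steady': P(storm) = 0.25·0.2000 / (0.25·0.2000 + 0.8·0.8000) ≈ 0.0725
After a satellite scan='clouding': P(storm) = 0.4·0.0725 / (0.4·0.0725 + 0.15·0.9275) ≈ 0.1724
After a satellite scan='clear': P(storm) = 0.6·0.1724 / (0.6·0.1724 + 0.85·0.8276) ≈ 0.1282
After a barometric reading='steady': P(storm) = 0.25·0.1282 / (0.25·0.1282 + 0.8·0.8718) ≈ 0.0439

0.044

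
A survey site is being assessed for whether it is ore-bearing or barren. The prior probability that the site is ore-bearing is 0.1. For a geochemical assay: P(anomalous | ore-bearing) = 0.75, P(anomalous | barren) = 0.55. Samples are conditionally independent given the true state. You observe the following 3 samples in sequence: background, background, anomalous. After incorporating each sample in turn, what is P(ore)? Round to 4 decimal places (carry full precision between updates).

0.0447

Apply Bayes' rule sequentially, carrying P(ore) forward.
After 'background': P(ore) = 0.25·0.1000 / (0.25·0.1000 + 0.45·0.9000) ≈ 0.0581
After 'background': P(ore) = 0.25·0.0581 / (0.25·0.0581 + 0.45·0.9419) ≈ 0.0332
After 'anomalous': P(ore) = 0.75·0.0332 / (0.75·0.0332 + 0.55·0.9668) ≈ 0.0447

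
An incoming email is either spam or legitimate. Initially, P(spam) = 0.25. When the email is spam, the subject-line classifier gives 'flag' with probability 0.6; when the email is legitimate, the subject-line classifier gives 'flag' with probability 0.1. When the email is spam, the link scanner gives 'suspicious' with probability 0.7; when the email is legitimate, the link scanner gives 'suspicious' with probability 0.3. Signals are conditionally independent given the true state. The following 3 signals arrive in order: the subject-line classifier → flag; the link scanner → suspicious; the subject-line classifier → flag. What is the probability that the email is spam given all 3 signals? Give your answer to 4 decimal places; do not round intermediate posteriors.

0.9655

Apply Bayes' rule sequentially, carrying P(spam) forward.
After the subject-line classifier='flag': P(spam) = 0.6·0.2500 / (0.6·0.2500 + 0.1·0.7500) ≈ 0.6667
After the link scanner='suspicious': P(spam) = 0.7·0.6667 / (0.7·0.6667 + 0.3·0.3333) ≈ 0.8235
After the subject-line classifier='flag': P(spam) = 0.6·0.8235 / (0.6·0.8235 + 0.1·0.1765) ≈ 0.9655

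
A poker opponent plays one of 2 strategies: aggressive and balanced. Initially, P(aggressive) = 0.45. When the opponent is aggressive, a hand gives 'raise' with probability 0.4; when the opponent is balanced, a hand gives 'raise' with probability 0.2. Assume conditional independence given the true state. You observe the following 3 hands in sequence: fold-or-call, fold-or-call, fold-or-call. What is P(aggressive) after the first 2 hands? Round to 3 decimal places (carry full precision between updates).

0.315

After 'fold-or-call': P(aggressive) = 0.6·0.4500 / (0.6·0.4500 + 0.8·0.5500) ≈ 0.3803
After 'fold-or-call': P(aggressive) = 0.6·0.3803 / (0.6·0.3803 + 0.8·0.6197) ≈ 0.3152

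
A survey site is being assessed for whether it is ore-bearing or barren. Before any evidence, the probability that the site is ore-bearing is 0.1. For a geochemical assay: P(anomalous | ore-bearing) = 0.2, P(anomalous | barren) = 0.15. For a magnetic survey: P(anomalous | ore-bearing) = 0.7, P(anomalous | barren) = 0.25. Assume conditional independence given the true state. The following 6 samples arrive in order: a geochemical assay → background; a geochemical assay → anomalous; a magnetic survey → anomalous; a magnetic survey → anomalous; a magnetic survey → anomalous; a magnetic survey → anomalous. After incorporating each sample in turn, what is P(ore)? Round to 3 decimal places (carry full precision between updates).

After a geochemical assay='background': P(ore) = 0.8·0.1000 / (0.8·0.1000 + 0.85·0.9000) ≈ 0.0947
After a geochemical assay='anomalous': P(ore) = 0.2·0.0947 / (0.2·0.0947 + 0.15·0.9053) ≈ 0.1224
After a magnetic survey='anomalous': P(ore) = 0.7·0.1224 / (0.7·0.1224 + 0.25·0.8776) ≈ 0.2808
After a magnetic survey='anomalous': P(ore) = 0.7·0.2808 / (0.7·0.2808 + 0.25·0.7192) ≈ 0.5223
After a magnetic survey='anomalous': P(ore) = 0.7·0.5223 / (0.7·0.5223 + 0.25·0.4777) ≈ 0.7537
After a magnetic survey='anomalous': P(ore) = 0.7·0.7537 / (0.7·0.7537 + 0.25·0.2463) ≈ 0.8955

0.896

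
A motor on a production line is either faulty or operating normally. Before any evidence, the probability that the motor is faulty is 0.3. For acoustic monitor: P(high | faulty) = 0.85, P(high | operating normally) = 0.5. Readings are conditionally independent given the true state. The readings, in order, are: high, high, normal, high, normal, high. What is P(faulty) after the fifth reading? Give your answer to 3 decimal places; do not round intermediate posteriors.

After 'high': P(faulty) = 0.85·0.3000 / (0.85·0.3000 + 0.5·0.7000) ≈ 0.4215
After 'high': P(faulty) = 0.85·0.4215 / (0.85·0.4215 + 0.5·0.5785) ≈ 0.5533
After 'normal': P(faulty) = 0.15·0.5533 / (0.15·0.5533 + 0.5·0.4467) ≈ 0.2709
After 'high': P(faulty) = 0.85·0.2709 / (0.85·0.2709 + 0.5·0.7291) ≈ 0.3871
After 'normal': P(faulty) = 0.15·0.3871 / (0.15·0.3871 + 0.5·0.6129) ≈ 0.1593

0.159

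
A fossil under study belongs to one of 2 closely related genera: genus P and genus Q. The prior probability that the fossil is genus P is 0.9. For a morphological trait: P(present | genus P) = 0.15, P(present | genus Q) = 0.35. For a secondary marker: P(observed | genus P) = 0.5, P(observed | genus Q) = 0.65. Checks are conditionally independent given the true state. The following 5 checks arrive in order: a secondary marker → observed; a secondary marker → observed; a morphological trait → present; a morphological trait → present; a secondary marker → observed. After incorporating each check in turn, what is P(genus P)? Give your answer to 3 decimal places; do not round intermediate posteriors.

0.429

After a secondary marker='observed': P(genus P) = 0.5·0.9000 / (0.5·0.9000 + 0.65·0.1000) ≈ 0.8738
After a secondary marker='observed': P(genus P) = 0.5·0.8738 / (0.5·0.8738 + 0.65·0.1262) ≈ 0.8419
After a morphological trait='present': P(genus P) = 0.15·0.8419 / (0.15·0.8419 + 0.35·0.1581) ≈ 0.6953
After a morphological trait='present': P(genus P) = 0.15·0.6953 / (0.15·0.6953 + 0.35·0.3047) ≈ 0.4945
After a secondary marker='observed': P(genus P) = 0.5·0.4945 / (0.5·0.4945 + 0.65·0.5055) ≈ 0.4294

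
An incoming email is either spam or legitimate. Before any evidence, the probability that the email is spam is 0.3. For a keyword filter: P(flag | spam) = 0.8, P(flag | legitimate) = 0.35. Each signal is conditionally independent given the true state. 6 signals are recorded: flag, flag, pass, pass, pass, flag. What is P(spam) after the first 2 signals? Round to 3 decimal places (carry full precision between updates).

0.691

After 'flag': P(spam) = 0.8·0.3000 / (0.8·0.3000 + 0.35·0.7000) ≈ 0.4948
After 'flag': P(spam) = 0.8·0.4948 / (0.8·0.4948 + 0.35·0.5052) ≈ 0.6913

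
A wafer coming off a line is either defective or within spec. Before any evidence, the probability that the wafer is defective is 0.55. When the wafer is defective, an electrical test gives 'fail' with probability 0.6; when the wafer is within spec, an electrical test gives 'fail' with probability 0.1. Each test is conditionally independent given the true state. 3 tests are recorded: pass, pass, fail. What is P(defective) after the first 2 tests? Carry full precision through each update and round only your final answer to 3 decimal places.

Each posterior becomes the prior for the next update.
After 'pass': P(defective) = 0.4·0.5500 / (0.4·0.5500 + 0.9·0.4500) ≈ 0.3520
After 'pass': P(defective) = 0.4·0.3520 / (0.4·0.3520 + 0.9·0.6480) ≈ 0.1945

0.194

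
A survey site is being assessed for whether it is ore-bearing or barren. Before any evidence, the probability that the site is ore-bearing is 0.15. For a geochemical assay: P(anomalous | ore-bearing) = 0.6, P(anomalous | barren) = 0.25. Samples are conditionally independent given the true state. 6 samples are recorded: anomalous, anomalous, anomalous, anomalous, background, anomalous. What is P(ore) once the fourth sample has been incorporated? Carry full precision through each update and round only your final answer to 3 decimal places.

0.854

After 'anomalous': P(ore) = 0.6·0.1500 / (0.6·0.1500 + 0.25·0.8500) ≈ 0.2975
After 'anomalous': P(ore) = 0.6·0.2975 / (0.6·0.2975 + 0.25·0.7025) ≈ 0.5041
After 'anomalous': P(ore) = 0.6·0.5041 / (0.6·0.5041 + 0.25·0.4959) ≈ 0.7093
After 'anomalous': P(ore) = 0.6·0.7093 / (0.6·0.7093 + 0.25·0.2907) ≈ 0.8541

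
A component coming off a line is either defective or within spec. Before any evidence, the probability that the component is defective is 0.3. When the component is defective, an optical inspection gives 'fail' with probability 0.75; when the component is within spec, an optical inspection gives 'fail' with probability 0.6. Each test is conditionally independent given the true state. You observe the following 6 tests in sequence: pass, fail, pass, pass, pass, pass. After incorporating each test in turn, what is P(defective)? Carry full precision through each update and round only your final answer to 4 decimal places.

After 'pass': P(defective) = 0.25·0.3000 / (0.25·0.3000 + 0.4·0.7000) ≈ 0.2113
After 'fail': P(defective) = 0.75·0.2113 / (0.75·0.2113 + 0.6·0.7887) ≈ 0.2508
After 'pass': P(defective) = 0.25·0.2508 / (0.25·0.2508 + 0.4·0.7492) ≈ 0.1731
After 'pass': P(defective) = 0.25·0.1731 / (0.25·0.1731 + 0.4·0.8269) ≈ 0.1157
After 'pass': P(defective) = 0.25·0.1157 / (0.25·0.1157 + 0.4·0.8843) ≈ 0.0756
After 'pass': P(defective) = 0.25·0.0756 / (0.25·0.0756 + 0.4·0.9244) ≈ 0.0486

0.0486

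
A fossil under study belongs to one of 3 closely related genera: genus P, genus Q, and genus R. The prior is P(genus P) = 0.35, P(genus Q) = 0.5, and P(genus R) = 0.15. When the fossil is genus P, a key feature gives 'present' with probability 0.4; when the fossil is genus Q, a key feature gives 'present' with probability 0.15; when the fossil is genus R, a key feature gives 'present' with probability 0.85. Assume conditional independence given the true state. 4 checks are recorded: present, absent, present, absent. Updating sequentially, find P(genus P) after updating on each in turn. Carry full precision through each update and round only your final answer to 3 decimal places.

0.656

After 'present': normaliser = 0.4·0.3500 + 0.15·0.5000 + 0.85·0.1500; P(genus P) ≈ 0.4088, P(genus Q) ≈ 0.2190, P(genus R) ≈ 0.3723
After 'absent': normaliser = 0.6·0.4088 + 0.85·0.2190 + 0.15·0.3723; P(genus P) ≈ 0.5034, P(genus Q) ≈ 0.3820, P(genus R) ≈ 0.1146
After 'present': normaliser = 0.4·0.5034 + 0.15·0.3820 + 0.85·0.1146; P(genus P) ≈ 0.5655, P(genus Q) ≈ 0.1609, P(genus R) ≈ 0.2736
After 'absent': normaliser = 0.6·0.5655 + 0.85·0.1609 + 0.15·0.2736; P(genus P) ≈ 0.6561, P(genus Q) ≈ 0.2645, P(genus R) ≈ 0.0794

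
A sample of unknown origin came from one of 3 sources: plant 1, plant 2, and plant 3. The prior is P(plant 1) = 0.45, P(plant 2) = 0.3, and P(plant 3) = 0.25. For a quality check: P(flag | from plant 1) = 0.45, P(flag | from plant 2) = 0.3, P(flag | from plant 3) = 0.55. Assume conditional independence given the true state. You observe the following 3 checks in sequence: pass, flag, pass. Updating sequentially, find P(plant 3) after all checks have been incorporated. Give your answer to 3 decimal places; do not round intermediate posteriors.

0.209

Apply Bayes' rule sequentially, carrying P(plant 3) forward.
After 'pass': normaliser = 0.55·0.4500 + 0.7·0.3000 + 0.45·0.2500; P(plant 1) ≈ 0.4342, P(plant 2) ≈ 0.3684, P(plant 3) ≈ 0.1974
After 'flag': normaliser = 0.45·0.4342 + 0.3·0.3684 + 0.55·0.1974; P(plant 1) ≈ 0.4714, P(plant 2) ≈ 0.2667, P(plant 3) ≈ 0.2619
After 'pass': normaliser = 0.55·0.4714 + 0.7·0.2667 + 0.45·0.2619; P(plant 1) ≈ 0.4599, P(plant 2) ≈ 0.3311, P(plant 3) ≈ 0.2090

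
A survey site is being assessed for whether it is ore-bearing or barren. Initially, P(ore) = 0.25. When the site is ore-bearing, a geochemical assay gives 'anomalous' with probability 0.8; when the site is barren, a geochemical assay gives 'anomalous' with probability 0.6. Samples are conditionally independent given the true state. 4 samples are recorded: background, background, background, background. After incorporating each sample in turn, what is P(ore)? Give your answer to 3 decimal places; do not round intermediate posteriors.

0.020

After 'background': P(ore) = 0.2·0.2500 / (0.2·0.2500 + 0.4·0.7500) ≈ 0.1429
After 'background': P(ore) = 0.2·0.1429 / (0.2·0.1429 + 0.4·0.8571) ≈ 0.0769
After 'background': P(ore) = 0.2·0.0769 / (0.2·0.0769 + 0.4·0.9231) ≈ 0.0400
After 'background': P(ore) = 0.2·0.0400 / (0.2·0.0400 + 0.4·0.9600) ≈ 0.0204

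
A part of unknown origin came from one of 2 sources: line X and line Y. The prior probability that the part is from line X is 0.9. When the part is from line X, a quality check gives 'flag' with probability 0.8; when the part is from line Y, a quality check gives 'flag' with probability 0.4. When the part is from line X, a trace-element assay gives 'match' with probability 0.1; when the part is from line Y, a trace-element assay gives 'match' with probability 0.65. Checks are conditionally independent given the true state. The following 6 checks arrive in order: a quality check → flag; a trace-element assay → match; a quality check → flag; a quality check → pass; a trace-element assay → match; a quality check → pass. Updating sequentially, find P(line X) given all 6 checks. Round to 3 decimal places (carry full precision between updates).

0.086

Each posterior becomes the prior for the next update.
After a quality check='flag': P(line X) = 0.8·0.9000 / (0.8·0.9000 + 0.4·0.1000) ≈ 0.9474
After a trace-element assay='match': P(line X) = 0.1·0.9474 / (0.1·0.9474 + 0.65·0.0526) ≈ 0.7347
After a quality check='flag': P(line X) = 0.8·0.7347 / (0.8·0.7347 + 0.4·0.2653) ≈ 0.8471
After a quality check='pass': P(line X) = 0.2·0.8471 / (0.2·0.8471 + 0.6·0.1529) ≈ 0.6486
After a trace-element assay='match': P(line X) = 0.1·0.6486 / (0.1·0.6486 + 0.65·0.3514) ≈ 0.2212
After a quality check='pass': P(line X) = 0.2·0.2212 / (0.2·0.2212 + 0.6·0.7788) ≈ 0.0865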